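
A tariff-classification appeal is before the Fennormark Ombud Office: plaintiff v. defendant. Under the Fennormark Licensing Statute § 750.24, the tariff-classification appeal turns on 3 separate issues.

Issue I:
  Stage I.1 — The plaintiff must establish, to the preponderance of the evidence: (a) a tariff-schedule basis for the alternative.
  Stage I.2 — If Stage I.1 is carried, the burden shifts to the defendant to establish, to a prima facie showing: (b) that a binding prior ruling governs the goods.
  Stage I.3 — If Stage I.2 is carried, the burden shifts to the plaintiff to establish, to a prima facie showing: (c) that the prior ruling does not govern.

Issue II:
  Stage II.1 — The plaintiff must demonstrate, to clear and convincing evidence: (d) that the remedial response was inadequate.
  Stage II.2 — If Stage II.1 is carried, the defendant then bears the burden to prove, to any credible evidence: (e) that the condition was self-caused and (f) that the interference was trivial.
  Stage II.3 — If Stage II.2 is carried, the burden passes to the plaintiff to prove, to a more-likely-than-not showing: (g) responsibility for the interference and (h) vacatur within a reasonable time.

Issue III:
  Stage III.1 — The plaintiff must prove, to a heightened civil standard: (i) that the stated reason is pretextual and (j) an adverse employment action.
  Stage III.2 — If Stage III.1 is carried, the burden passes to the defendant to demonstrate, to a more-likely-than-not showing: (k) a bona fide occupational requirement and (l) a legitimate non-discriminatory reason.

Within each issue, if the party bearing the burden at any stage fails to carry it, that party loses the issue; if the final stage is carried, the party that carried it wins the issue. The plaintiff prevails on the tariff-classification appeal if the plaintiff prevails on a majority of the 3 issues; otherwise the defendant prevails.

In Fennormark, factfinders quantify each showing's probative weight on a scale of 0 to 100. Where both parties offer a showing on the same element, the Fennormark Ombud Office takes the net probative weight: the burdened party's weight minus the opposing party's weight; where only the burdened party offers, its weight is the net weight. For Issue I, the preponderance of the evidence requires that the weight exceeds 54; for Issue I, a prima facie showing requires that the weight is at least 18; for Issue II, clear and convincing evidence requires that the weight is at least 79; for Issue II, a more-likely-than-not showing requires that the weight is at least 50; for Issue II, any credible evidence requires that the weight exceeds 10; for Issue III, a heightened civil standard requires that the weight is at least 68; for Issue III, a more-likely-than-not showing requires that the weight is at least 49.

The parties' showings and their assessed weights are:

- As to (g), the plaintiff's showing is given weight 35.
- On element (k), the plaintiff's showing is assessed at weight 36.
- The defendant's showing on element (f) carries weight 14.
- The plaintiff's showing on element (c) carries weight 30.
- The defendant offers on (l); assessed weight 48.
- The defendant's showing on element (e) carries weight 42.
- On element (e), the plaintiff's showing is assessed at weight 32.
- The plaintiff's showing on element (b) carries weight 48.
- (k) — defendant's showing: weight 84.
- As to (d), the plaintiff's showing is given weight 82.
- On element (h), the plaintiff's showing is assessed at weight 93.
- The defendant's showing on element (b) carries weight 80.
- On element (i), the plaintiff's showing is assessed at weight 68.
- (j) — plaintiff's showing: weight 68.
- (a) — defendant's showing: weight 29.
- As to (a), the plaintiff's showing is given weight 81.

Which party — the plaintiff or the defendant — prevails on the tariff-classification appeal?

— Issue I —
Stage I.1 — burden on plaintiff; standard: the preponderance of the evidence (weight exceeds 54).
    (a): 81 − 29 = 52 ≤ 54 [not met]
  The plaintiff does not carry Stage I.1.
The defendant prevails on this issue.
— Issue II —
Stage II.1 (plaintiff, clear and convincing evidence, weight is at least 79): (d) 82 ≥ 79 — meets.
  Stage II.1 carried; the burden shifts to the defendant.
Stage II.2 (defendant, any credible evidence, weight exceeds 10): (e) net 42−32=10 ≤ 10 — fails; (f) 14 > 10 — meets.
  The defendant does not carry Stage II.2.
So the plaintiff prevails on this issue.
— Issue III —
Stage III.1 — burden on plaintiff; standard: a heightened civil standard (weight is at least 68).
    (i): 68 ≥ 68 [met]
    (j): 68 ≥ 68 [met]
  All elements met. The burden passes to the defendant.
Stage III.2 — burden on defendant; standard: a more-likely-than-not showing (weight is at least 49).
    (k): 84 − 36 = 48 < 49 [not met]
    (l): 48 < 49 [not met]
  The defendant does not carry Stage III.2.
The plaintiff prevails on this issue.
Per-issue: Issue I → defendant; Issue II → plaintiff; Issue III → plaintiff. The plaintiff must prevail on a majority of issues; overall, the plaintiff prevails.

plaintiff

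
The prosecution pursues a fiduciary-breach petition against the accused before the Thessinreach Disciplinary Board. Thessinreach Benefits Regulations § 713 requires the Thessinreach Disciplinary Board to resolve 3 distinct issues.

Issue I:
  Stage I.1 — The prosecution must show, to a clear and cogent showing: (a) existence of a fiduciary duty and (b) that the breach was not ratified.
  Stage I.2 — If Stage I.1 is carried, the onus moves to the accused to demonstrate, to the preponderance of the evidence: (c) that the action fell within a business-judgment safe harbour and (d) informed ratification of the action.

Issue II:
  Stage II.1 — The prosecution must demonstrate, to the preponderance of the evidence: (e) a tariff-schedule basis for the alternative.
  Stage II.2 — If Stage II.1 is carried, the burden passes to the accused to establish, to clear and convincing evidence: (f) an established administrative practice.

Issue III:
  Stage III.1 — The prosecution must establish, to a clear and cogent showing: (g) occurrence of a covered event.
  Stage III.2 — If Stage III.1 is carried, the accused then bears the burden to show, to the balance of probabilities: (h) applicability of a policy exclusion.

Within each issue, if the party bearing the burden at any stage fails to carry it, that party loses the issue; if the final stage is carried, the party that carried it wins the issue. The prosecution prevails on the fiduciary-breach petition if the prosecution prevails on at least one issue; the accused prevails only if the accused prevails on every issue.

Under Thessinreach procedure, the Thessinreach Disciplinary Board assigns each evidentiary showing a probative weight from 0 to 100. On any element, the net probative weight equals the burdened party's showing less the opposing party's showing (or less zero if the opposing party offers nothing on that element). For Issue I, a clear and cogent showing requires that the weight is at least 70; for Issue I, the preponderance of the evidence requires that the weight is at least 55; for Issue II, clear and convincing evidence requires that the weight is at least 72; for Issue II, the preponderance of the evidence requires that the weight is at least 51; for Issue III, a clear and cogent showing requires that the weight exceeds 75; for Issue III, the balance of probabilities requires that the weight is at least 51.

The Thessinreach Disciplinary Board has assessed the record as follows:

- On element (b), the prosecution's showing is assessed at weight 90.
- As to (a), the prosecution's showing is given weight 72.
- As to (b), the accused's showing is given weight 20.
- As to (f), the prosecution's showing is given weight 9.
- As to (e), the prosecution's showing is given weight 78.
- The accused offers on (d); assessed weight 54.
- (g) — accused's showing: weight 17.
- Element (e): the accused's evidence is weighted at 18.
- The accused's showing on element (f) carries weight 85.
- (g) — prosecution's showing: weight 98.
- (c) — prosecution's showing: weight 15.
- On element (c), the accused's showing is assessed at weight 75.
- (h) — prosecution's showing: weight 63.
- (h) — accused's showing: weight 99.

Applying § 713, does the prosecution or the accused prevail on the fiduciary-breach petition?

prosecution

— Issue I —
Stage I.1 — burden on prosecution; standard: a clear and cogent showing (weight is at least 70).
    (a): 72 ≥ 70 [met]
    (b): 90 − 20 = 70 ≥ 70 [met]
  Stage I.1 carried; the burden shifts to the accused.
Stage I.2 — burden on accused; standard: the preponderance of the evidence (weight is at least 55).
    (c): 75 − 15 = 60 ≥ 55 [met]
    (d): 54 < 55 [not met]
  Stage I.2 not carried; the accused fails its burden.
The prosecution prevails on this issue.
— Issue II —
Stage II.1 (prosecution, the preponderance of the evidence, weight is at least 51): (e) net 78−18=60 ≥ 51 — meets.
  All elements met. The burden passes to the accused.
Stage II.2 (accused, clear and convincing evidence, weight is at least 72): (f) net 85−9=76 ≥ 72 — meets.
  All elements met at the final stage.
With every stage satisfied, the accused prevails on this issue.
— Issue III —
Stage III.1 — burden on prosecution; standard: a clear and cogent showing (weight exceeds 75).
    (g): 98 − 17 = 81 > 75 [met]
  Stage III.1 carried; the burden shifts to the accused.
Stage III.2 — burden on accused; standard: the balance of probabilities (weight is at least 51).
    (h): 99 − 63 = 36 < 51 [not met]
  Stage III.2 not carried; the accused fails its burden.
So the prosecution prevails on this issue.
Per-issue: Issue I → prosecution; Issue II → accused; Issue III → prosecution. The prosecution must prevail on at least one issue; overall, the prosecution prevails.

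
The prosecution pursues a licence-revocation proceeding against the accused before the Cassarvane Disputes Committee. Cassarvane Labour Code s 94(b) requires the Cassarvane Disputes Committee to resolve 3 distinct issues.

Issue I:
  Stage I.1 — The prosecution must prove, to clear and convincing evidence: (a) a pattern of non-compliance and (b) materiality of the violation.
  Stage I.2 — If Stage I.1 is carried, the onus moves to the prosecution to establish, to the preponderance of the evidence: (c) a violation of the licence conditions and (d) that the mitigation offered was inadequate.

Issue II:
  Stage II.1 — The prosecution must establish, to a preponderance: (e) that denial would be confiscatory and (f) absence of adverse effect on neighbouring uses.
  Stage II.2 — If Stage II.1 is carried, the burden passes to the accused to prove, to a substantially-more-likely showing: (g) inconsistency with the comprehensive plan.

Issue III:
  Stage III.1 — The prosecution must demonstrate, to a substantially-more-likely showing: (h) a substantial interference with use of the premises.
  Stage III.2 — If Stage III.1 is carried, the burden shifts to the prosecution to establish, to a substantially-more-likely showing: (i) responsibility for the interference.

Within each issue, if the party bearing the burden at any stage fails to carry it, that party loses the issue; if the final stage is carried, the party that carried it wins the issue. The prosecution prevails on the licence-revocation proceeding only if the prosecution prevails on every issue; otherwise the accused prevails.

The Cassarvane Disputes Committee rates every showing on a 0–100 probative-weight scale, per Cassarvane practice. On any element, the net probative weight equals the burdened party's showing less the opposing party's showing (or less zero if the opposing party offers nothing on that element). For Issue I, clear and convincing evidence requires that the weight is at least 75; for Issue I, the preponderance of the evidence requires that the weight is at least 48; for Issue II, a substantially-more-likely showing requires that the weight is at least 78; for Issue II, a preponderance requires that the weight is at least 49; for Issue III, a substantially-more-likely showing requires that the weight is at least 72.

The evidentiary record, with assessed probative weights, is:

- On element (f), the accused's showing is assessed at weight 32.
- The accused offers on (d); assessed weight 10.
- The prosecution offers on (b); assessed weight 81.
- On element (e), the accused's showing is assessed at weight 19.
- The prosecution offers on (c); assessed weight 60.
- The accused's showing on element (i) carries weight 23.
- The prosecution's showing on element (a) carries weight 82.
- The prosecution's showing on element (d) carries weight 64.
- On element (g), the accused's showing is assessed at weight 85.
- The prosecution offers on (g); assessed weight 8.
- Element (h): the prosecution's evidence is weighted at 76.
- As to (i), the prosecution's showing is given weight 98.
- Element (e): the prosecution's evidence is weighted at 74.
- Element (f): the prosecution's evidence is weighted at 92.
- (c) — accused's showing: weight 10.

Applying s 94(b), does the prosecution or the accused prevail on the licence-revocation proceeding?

— Issue I —
Stage I.1 (prosecution, clear and convincing evidence, weight is at least 75): (a) 82 ≥ 75 — meets; (b) 81 ≥ 75 — meets.
  Stage I.1 is satisfied; the prosecution continues to bear the burden.
Stage I.2 (prosecution, the preponderance of the evidence, weight is at least 48): (c) net 60−10=50 ≥ 48 — meets; (d) net 64−10=54 ≥ 48 — meets.
  Stage I.2 carried; the final stage is satisfied.
With every stage satisfied, the prosecution prevails on this issue.
— Issue II —
At Stage II.1 the prosecution must meet a preponderance (weight is at least 49): on (e) the weight is 74 less the opposing 19 gives net 55, which does reach 49, so (e) meets the standard; on (f) the weight is 92 less the opposing 32 gives net 60, ≥ 49, so (f) meets the standard.
  Stage II.1 carried; the burden shifts to the accused.
At Stage II.2 the accused must meet a substantially-more-likely showing (weight is at least 78): on (g) the weight is 85 less the opposing 8 gives net 77, which does not reach 78, so (g) does not meet the standard.
  Stage II.2 not carried; the accused fails its burden.
So the prosecution prevails on this issue.
— Issue III —
At Stage III.1 the prosecution must meet a substantially-more-likely showing (weight is at least 72): on (h) the weight is 76, which does reach 72, so (h) meets the standard.
  All elements met. The prosecution retains the burden for Stage III.2.
At Stage III.2 the prosecution must meet a substantially-more-likely showing (weight is at least 72): on (i) the weight is 98 less the opposing 23 gives net 75, which does reach 72, so (i) meets the standard.
  The prosecution carries the last stage.
All stages carried — the prosecution prevails on this issue.
Per-issue: Issue I → prosecution; Issue II → prosecution; Issue III → prosecution. The prosecution must prevail on every issue; overall, the prosecution prevails.

prosecution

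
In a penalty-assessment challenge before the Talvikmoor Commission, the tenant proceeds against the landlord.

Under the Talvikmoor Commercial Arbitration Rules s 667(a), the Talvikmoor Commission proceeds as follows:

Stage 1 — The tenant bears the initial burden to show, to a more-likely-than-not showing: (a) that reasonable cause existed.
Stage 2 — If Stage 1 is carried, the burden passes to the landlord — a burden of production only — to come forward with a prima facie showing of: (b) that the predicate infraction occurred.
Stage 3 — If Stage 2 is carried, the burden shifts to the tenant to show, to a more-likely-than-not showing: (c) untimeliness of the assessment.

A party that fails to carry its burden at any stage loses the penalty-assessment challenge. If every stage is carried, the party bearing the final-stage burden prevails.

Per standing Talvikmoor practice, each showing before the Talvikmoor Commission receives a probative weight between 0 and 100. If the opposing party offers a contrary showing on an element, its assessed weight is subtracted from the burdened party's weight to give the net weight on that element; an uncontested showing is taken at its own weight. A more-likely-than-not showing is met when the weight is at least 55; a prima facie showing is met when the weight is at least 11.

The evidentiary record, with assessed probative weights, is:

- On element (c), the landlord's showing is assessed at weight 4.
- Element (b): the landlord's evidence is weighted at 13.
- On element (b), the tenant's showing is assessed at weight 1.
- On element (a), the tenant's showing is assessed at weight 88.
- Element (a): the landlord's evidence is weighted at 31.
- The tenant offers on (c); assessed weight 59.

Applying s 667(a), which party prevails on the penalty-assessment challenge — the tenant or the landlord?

tenant

Stage 1 (tenant, a more-likely-than-not showing, weight is at least 55): (a) net 88−31=57 ≥ 55 — meets.
  Stage 1 is satisfied; the onus moves to the landlord.
Stage 2 (landlord, a prima facie showing, weight is at least 11): (b) net 13−1=12 ≥ 11 — meets.
  Stage 2 is satisfied; the onus moves to the tenant.
Stage 3 (tenant, a more-likely-than-not showing, weight is at least 55): (c) net 59−4=55 ≥ 55 — meets.
  All elements met at the final stage.
All stages carried — the tenant prevails.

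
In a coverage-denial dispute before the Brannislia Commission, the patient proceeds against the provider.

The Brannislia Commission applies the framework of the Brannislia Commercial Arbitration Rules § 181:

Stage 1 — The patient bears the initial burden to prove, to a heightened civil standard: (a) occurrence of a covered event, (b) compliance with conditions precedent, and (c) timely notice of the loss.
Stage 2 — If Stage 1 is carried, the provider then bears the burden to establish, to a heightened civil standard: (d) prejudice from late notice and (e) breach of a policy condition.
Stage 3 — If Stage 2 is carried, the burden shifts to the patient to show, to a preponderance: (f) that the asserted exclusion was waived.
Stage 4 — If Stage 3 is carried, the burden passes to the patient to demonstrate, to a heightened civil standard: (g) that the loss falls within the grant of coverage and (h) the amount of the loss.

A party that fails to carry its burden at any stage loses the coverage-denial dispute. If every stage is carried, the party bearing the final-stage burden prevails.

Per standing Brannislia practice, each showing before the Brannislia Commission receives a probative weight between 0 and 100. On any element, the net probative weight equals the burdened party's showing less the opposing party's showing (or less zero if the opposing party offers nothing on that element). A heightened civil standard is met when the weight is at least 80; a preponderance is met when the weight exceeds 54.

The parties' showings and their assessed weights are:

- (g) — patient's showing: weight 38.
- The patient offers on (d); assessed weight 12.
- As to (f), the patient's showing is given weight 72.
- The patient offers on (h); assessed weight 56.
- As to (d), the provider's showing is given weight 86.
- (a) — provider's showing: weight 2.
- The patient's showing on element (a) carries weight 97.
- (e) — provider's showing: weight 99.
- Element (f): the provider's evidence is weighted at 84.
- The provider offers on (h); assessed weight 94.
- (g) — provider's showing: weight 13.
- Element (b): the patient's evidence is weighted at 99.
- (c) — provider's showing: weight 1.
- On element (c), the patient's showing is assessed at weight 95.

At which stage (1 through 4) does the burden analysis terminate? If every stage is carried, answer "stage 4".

stage 2

Stage 1 — burden on patient; standard: a heightened civil standard (weight is at least 80).
    (a): 97 − 2 = 95 ≥ 80 [met]
    (b): 99 ≥ 80 [met]
    (c): 95 − 1 = 94 ≥ 80 [met]
  The patient carries Stage 1; the provider now bears the burden.
Stage 2 — burden on provider; standard: a heightened civil standard (weight is at least 80).
    (d): 86 − 12 = 74 < 80 [not met]
    (e): 99 ≥ 80 [met]
  Stage 2 not carried; the provider fails its burden.
The analysis ends at Stage 2; the patient prevails.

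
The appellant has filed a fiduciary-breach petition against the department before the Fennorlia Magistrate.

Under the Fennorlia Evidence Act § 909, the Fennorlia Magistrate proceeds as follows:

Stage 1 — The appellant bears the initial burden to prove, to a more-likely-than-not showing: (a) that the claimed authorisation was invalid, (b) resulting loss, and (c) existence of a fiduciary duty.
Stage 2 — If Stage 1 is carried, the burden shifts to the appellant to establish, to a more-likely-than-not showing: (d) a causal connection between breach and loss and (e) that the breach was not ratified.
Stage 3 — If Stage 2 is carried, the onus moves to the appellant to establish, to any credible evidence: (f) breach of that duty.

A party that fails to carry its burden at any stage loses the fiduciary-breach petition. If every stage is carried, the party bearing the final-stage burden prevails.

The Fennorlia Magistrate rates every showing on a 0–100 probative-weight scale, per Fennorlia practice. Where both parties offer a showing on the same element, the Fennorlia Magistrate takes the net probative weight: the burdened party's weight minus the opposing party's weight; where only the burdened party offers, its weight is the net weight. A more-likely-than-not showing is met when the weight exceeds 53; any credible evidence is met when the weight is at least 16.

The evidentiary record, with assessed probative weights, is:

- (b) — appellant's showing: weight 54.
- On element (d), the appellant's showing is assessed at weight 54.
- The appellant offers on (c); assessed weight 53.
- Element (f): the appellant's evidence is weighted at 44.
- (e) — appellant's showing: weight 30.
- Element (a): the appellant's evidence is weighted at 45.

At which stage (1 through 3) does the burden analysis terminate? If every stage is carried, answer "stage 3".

Stage 1 (appellant, a more-likely-than-not showing, weight exceeds 53): (a) 45 ≤ 53 — fails; (b) 54 > 53 — meets; (c) 53 ≤ 53 — fails.
  Not every element is met, so the appellant fails to carry Stage 1.
So the department prevails.

stage 1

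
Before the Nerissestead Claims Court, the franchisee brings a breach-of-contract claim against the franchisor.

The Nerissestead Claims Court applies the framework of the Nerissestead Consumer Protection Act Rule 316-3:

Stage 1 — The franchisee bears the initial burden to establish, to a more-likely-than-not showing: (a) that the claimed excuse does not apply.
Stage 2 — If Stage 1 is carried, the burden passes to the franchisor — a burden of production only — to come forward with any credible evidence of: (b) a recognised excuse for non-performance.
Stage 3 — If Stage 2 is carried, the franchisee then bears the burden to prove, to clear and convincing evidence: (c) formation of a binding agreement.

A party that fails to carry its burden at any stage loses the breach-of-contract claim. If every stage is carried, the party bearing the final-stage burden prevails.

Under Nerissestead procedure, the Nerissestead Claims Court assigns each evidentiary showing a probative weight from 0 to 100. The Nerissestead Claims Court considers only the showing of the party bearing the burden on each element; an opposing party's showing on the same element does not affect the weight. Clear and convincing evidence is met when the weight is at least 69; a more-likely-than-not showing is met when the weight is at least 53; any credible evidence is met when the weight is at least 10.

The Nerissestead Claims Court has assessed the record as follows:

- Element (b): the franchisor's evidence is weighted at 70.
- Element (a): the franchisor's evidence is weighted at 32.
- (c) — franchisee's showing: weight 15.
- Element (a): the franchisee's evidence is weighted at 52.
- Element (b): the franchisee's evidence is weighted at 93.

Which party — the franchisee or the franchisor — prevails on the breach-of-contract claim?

franchisor

Stage 1 — burden on franchisee; standard: a more-likely-than-not showing (weight is at least 53).
    (a): 52 (franchisor's 32 disregarded) < 53 [not met]
  Stage 1 not carried; the franchisee fails its burden.
The analysis ends at Stage 1; the franchisor prevails.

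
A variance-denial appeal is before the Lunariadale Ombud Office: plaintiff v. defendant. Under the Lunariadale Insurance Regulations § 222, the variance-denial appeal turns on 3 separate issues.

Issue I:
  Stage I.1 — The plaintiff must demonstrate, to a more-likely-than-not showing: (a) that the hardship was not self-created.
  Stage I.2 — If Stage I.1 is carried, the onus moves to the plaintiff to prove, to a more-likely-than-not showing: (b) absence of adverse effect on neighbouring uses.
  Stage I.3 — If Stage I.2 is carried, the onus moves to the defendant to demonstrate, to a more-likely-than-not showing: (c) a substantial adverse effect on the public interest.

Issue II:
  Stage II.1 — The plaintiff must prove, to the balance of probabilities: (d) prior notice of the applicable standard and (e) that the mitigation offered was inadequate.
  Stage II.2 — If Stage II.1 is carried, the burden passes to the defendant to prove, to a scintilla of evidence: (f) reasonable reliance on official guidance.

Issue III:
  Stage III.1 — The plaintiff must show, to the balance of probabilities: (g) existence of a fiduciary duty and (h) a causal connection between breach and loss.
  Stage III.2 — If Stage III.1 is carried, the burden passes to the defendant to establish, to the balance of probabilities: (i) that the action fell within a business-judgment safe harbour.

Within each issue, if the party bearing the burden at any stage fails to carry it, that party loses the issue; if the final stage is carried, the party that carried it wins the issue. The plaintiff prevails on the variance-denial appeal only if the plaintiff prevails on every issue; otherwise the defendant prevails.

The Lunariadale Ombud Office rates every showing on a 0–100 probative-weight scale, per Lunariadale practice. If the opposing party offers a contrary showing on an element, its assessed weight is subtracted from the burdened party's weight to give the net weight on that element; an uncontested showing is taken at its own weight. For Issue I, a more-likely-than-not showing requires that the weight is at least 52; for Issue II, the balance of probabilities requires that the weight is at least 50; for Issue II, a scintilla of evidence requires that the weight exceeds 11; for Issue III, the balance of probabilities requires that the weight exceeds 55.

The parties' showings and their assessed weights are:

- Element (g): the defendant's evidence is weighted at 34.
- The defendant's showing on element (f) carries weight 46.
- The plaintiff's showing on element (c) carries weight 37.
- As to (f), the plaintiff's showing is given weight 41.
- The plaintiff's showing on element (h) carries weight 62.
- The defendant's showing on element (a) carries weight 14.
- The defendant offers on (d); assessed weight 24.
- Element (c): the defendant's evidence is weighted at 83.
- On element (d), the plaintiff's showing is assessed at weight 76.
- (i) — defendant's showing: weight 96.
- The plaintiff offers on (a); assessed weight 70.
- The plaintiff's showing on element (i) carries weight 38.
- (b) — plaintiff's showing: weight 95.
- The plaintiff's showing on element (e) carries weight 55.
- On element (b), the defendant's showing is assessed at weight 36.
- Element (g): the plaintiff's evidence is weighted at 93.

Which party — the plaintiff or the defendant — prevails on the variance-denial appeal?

defendant

— Issue I —
Stage I.1 (plaintiff, a more-likely-than-not showing, weight is at least 52): (a) net 70−14=56 ≥ 52 — meets.
  Stage I.1 carried; the burden remains with the plaintiff.
Stage I.2 (plaintiff, a more-likely-than-not showing, weight is at least 52): (b) net 95−36=59 ≥ 52 — meets.
  The plaintiff carries Stage I.2; the defendant now bears the burden.
Stage I.3 (defendant, a more-likely-than-not showing, weight is at least 52): (c) net 83−37=46 < 52 — fails.
  The defendant does not carry Stage I.3.
So the plaintiff prevails on this issue.
— Issue II —
Stage II.1 (plaintiff, the balance of probabilities, weight is at least 50): (d) net 76−24=52 ≥ 50 — meets; (e) 55 ≥ 50 — meets.
  Stage II.1 is satisfied; the onus moves to the defendant.
Stage II.2 (defendant, a scintilla of evidence, weight exceeds 11): (f) net 46−41=5 ≤ 11 — fails.
  The defendant does not carry Stage II.2.
The analysis ends at Stage II.2; the plaintiff prevails on this issue.
— Issue III —
Stage III.1 — burden on plaintiff; standard: the balance of probabilities (weight exceeds 55).
    (g): 93 − 34 = 59 > 55 [met]
    (h): 62 > 55 [met]
  Stage III.1 is satisfied; the onus moves to the defendant.
Stage III.2 — burden on defendant; standard: the balance of probabilities (weight exceeds 55).
    (i): 96 − 38 = 58 > 55 [met]
  All elements met at the final stage.
All stages carried — the defendant prevails on this issue.
Per-issue: Issue I → plaintiff; Issue II → plaintiff; Issue III → defendant. The plaintiff must prevail on every issue; overall, the defendant prevails.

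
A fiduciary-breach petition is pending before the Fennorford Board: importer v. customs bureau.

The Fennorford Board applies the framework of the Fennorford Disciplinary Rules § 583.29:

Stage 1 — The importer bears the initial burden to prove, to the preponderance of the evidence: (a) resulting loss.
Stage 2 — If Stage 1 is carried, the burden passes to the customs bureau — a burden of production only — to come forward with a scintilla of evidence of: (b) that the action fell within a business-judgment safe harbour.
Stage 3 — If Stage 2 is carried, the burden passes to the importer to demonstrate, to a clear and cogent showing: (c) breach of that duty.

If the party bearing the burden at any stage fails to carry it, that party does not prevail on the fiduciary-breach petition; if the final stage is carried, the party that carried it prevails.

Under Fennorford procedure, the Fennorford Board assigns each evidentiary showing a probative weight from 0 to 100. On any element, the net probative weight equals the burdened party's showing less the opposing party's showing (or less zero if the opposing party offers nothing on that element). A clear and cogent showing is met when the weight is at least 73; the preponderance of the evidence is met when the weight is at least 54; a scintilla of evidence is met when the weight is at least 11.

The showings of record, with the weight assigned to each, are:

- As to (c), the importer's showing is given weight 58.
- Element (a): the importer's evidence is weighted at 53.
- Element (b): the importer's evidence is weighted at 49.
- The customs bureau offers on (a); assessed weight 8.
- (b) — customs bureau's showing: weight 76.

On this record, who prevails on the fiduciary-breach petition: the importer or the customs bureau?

customs bureau

Stage 1 (importer, the preponderance of the evidence, weight is at least 54): (a) net 53−8=45 < 54 — fails.
  The importer does not carry Stage 1.
The analysis ends at Stage 1; the customs bureau prevails.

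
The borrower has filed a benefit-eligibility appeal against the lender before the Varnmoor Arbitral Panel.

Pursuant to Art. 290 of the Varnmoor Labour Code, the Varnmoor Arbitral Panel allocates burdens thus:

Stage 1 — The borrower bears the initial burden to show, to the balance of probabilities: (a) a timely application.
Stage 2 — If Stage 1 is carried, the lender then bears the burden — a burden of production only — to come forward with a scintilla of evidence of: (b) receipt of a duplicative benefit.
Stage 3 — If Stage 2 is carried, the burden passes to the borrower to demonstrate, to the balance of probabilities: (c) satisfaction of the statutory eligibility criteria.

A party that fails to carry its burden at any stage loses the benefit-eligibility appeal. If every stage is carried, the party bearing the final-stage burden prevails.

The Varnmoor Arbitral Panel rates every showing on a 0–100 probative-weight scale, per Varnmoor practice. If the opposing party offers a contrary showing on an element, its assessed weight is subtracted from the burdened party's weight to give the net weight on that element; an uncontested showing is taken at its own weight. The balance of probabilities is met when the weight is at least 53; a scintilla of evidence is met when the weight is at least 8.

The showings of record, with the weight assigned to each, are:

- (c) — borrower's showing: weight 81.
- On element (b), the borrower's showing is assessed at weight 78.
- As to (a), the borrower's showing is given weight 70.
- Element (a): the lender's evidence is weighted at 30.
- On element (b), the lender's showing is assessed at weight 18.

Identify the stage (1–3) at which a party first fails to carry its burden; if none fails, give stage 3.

Stage 1 (borrower, the balance of probabilities, weight is at least 53): (a) net 70−30=40 < 53 — fails.
  Not every element is met, so the borrower fails to carry Stage 1.
The analysis ends at Stage 1; the lender prevails.

stage 1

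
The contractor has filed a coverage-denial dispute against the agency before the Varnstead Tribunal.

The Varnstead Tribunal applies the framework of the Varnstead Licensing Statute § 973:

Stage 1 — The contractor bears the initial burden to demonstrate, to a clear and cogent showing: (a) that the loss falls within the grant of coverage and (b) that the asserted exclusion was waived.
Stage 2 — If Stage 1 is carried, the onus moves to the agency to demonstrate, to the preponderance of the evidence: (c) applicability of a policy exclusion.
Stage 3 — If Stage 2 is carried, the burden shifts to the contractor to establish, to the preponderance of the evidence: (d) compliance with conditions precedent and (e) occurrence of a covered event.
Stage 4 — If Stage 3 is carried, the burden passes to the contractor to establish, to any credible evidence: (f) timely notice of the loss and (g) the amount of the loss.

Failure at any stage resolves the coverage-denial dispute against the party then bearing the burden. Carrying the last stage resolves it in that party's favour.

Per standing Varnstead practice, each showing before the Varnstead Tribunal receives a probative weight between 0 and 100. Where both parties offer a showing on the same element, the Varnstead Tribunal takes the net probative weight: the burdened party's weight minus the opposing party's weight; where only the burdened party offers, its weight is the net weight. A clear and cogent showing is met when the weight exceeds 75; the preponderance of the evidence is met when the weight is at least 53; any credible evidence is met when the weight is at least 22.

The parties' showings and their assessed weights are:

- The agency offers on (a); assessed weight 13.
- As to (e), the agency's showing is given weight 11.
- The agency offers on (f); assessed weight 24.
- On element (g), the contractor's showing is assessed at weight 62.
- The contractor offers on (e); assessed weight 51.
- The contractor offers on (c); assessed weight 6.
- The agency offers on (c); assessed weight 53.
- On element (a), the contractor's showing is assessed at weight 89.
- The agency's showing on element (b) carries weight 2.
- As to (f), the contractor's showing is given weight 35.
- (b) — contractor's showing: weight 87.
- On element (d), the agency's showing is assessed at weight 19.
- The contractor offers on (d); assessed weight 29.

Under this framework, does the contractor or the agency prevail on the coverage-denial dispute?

contractor

Stage 1 — burden on contractor; standard: a clear and cogent showing (weight exceeds 75).
    (a): 89 − 13 = 76 > 75 [met]
    (b): 87 − 2 = 85 > 75 [met]
  All elements met. The burden passes to the agency.
Stage 2 — burden on agency; standard: the preponderance of the evidence (weight is at least 53).
    (c): 53 − 6 = 47 < 53 [not met]
  Stage 2 not carried; the agency fails its burden.
The analysis ends at Stage 2; the contractor prevails.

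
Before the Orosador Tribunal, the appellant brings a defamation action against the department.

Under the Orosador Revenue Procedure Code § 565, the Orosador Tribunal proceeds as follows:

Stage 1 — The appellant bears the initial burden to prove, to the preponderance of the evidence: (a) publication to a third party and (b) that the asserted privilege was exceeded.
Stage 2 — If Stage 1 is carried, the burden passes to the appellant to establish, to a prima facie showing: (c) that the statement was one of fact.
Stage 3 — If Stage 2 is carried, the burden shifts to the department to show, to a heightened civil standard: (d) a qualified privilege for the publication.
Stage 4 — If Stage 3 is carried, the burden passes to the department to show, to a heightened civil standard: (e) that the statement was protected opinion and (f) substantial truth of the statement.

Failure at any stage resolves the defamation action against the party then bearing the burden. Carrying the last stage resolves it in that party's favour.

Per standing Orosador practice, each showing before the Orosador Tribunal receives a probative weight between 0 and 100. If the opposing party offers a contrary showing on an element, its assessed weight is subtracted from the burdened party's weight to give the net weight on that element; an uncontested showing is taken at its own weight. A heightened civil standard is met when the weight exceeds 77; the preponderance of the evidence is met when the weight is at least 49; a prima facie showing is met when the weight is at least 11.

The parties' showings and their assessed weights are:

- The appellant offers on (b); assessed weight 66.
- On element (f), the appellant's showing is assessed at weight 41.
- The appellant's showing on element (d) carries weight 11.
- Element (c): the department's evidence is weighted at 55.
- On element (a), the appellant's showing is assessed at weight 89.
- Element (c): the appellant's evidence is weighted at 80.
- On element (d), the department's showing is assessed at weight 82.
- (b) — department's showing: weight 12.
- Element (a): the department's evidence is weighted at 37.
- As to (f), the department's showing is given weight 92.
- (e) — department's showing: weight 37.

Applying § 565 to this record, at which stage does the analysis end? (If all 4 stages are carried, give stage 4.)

stage 3

Stage 1 (appellant, the preponderance of the evidence, weight is at least 49): (a) net 89−37=52 ≥ 49 — meets; (b) net 66−12=54 ≥ 49 — meets.
  All elements met. The appellant retains the burden for Stage 2.
Stage 2 (appellant, a prima facie showing, weight is at least 11): (c) net 80−55=25 ≥ 11 — meets.
  Stage 2 is satisfied; the onus moves to the department.
Stage 3 (department, a heightened civil standard, weight exceeds 77): (d) net 82−11=71 ≤ 77 — fails.
  Not every element is met, so the department fails to carry Stage 3.
The analysis ends at Stage 3; the appellant prevails.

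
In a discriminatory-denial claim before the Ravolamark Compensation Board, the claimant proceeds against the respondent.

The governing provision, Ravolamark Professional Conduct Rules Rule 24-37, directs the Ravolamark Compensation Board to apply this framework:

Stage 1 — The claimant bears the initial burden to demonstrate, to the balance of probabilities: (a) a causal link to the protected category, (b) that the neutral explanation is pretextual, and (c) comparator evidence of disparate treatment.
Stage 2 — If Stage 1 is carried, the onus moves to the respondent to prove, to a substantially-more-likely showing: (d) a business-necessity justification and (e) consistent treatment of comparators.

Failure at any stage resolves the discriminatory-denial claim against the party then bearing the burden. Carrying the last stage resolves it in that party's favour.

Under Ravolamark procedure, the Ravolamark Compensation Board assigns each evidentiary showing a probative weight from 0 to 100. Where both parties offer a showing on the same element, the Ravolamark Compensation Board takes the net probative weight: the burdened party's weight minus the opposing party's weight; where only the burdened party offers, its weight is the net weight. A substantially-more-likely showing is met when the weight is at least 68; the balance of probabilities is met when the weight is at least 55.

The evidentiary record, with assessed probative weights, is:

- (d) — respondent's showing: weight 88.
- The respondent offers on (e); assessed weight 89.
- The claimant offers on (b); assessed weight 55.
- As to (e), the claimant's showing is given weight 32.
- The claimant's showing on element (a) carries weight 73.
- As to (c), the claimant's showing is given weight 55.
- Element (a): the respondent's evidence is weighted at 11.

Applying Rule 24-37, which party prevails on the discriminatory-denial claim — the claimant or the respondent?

Stage 1 (claimant, the balance of probabilities, weight is at least 55): (a) net 73−11=62 ≥ 55 — meets; (b) 55 ≥ 55 — meets; (c) 55 ≥ 55 — meets.
  Stage 1 carried; the burden shifts to the respondent.
Stage 2 (respondent, a substantially-more-likely showing, weight is at least 68): (d) 88 ≥ 68 — meets; (e) net 89−32=57 < 68 — fails.
  The respondent does not carry Stage 2.
The claimant prevails.

claimant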